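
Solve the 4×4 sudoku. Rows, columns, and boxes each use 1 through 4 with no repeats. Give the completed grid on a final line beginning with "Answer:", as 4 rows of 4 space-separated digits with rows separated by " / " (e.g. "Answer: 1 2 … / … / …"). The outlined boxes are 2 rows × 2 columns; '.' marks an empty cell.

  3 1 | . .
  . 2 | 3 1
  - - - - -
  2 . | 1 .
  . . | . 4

Step 1. [r1c3∈{2,4}] 4 has one home in row 1: r1c3, so r1c3=4.
Step 2. [r4c2∈{3}] nothing but 3 survives at r4c2. So r4c2=3.
Step 3. [r4c3∈{2}] nothing but 2 survives at r4c3 ⇒ r4c3=2.
Step 4. [r2c1∈{4}] r2c1 is down to just 4 ⇒ r2c1=4.
Step 5. [r4c1∈{1}] only 1 remains possible at r4c1. So r4c1=1.
Step 6. [r1c4∈{2}] r1c4 has the single candidate 2. So r1c4=2.
Step 7. [r3c2∈{4}] r3c2 is down to just 4, so r3c2=4.
Step 8. [r3c4∈{3}] nothing but 3 survives at r3c4. So r3c4=3.

Answer: 3 1 4 2 / 4 2 3 1 / 2 4 1 3 / 1 3 2 4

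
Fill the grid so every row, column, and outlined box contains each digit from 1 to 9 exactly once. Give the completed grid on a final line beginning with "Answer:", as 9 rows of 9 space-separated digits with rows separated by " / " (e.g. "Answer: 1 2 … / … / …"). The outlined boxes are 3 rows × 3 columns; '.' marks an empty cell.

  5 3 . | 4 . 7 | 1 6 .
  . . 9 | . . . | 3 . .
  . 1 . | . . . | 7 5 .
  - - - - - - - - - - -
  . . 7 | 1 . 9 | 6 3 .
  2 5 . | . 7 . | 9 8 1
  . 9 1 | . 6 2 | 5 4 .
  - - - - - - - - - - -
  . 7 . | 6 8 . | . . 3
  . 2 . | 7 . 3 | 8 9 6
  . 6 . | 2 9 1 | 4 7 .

Step 1. [r2c8∈{2}] r2c8's peers cover all but 2, so r2c8=2.
Step 2. [r6c4∈{3,8}] r6c4 is the only open cell in box 5 admitting 8 ⇒ r6c4=8.
Step 3. [r2c1∈{4,6,7,8}] r2c1 is the only open cell in row 2 admitting 7. So r2c1=7.
Step 4. [r3c1∈{4,6,8}] 6 has one home in col 1: r3c1, so r3c1=6.
Step 5. [r3c6∈{8}] nothing but 8 survives at r3c6, so r3c6=8.
Step 6. [r5c6∈{4}] r5c6 has the single candidate 4 ⇒ r5c6=4.
Step 7. [r8c5∈{4,5}] in col 5, 4 fits only at r8c5. So r8c5=4.
Step 8. [r1c5∈{2}] r1c5 has the single candidate 2. So r1c5=2.
Step 9. [r1c3∈{8}] r1c3 has the single candidate 8, so r1c3=8.
Step 10. [r2c2∈{4}] r2c2's peers cover all but 4. So r2c2=4.
Step 11. [r7c6∈{5}] r7c6 has the single candidate 5, so r7c6=5.
Step 12. [r9c1∈{3,8}] row 9 places 8 nowhere but r9c1 ⇒ r9c1=8.
Step 13. [r7c1∈{1,4,9}] across row 7, 9 lands solely at r7c1 ⇒ r7c1=9.
Step 14. [r9c3∈{3,5}] in row 9, 3 fits only at r9c3 ⇒ r9c3=3.
Step 15. [r3c4∈{3,9}] r3c4 is the only open cell in col 4 admitting 9 ⇒ r3c4=9.
Step 16. [r2c5∈{1,5}] r2c5 is the only open cell in row 2 admitting 1 ⇒ r2c5=1.
Step 17. [r8c3∈{5}] only 5 remains possible at r8c3, so r8c3=5.
Step 18. [r2c4∈{5}] r2c4 is down to just 5 ⇒ r2c4=5.
Step 19. [r4c5∈{5}] nothing but 5 survives at r4c5 ⇒ r4c5=5.
Step 20. [r2c6∈{6}] r2c6's peers cover all but 6, so r2c6=6.
Step 21. [r9c9∈{5}] r9c9's peers cover all but 5 ⇒ r9c9=5.
Step 22. [r6c1∈{3}] r6c1's peers cover all but 3. So r6c1=3.
Step 23. [r5c3∈{6}] r5c3 has the single candidate 6. So r5c3=6.
Step 24. [r3c3∈{2}] nothing but 2 survives at r3c3. So r3c3=2.
Step 25. [r6c9∈{7}] r6c9's peers cover all but 7. So r6c9=7.
Step 26. [r3c9∈{4}] only 4 remains possible at r3c9. So r3c9=4.
Step 27. [r2c9∈{8}] only 8 remains possible at r2c9. So r2c9=8.
Step 28. [r5c4∈{3}] r5c4 has the single candidate 3, so r5c4=3.
Step 29. [r4c1∈{4}] only 4 remains possible at r4c1. So r4c1=4.
Step 30. [r4c2∈{8}] nothing but 8 survives at r4c2 ⇒ r4c2=8.
Step 31. [r8c1∈{1}] nothing but 1 survives at r8c1. So r8c1=1.
Step 32. [r7c3∈{4}] r7c3 has the single candidate 4. So r7c3=4.
Step 33. [r7c7∈{2}] only 2 remains possible at r7c7, so r7c7=2.
Step 34. [r1c9∈{9}] r1c9 has the single candidate 9 ⇒ r1c9=9.
Step 35. [r7c8∈{1}] r7c8 has the single candidate 1, so r7c8=1.
Step 36. [r4c9∈{2}] r4c9 is down to just 2. So r4c9=2.
Step 37. [r3c5∈{3}] r3c5 is down to just 3 ⇒ r3c5=3.

Answer: 5 3 8 4 2 7 1 6 9 / 7 4 9 5 1 6 3 2 8 / 6 1 2 9 3 8 7 5 4 / 4 8 7 1 5 9 6 3 2 / 2 5 6 3 7 4 9 8 1 / 3 9 1 8 6 2 5 4 7 / 9 7 4 6 8 5 2 1 3 / 1 2 5 7 4 3 8 9 6 / 8 6 3 2 9 1 4 7 5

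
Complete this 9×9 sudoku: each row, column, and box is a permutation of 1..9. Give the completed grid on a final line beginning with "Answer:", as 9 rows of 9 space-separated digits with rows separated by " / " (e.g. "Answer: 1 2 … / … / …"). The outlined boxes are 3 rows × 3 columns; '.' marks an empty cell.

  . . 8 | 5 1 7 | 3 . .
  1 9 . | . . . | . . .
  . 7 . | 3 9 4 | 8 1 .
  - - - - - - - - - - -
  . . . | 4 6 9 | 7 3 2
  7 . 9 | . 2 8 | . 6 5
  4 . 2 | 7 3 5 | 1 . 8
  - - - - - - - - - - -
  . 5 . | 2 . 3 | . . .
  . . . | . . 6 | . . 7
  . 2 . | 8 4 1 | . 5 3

Step 1. [r3c9∈{6}] nothing but 6 survives at r3c9. So r3c9=6.
Step 2. [r2c9∈{4}] only 4 remains possible at r2c9, so r2c9=4.
Step 3. [r8c1∈{3,8,9}] across col 1, 3 lands solely at r8c1, so r8c1=3.
Step 4. [r6c8∈{9}] r6c8 has the single candidate 9, so r6c8=9.
Step 5. [r1c8∈{2}] r1c8 has the single candidate 2 ⇒ r1c8=2.
Step 6. [r1c1∈{6}] r1c1's peers cover all but 6 ⇒ r1c1=6.
Step 7. [r3c3∈{5}] r3c3 is down to just 5. So r3c3=5.
Step 8. [r4c3∈{1}] r4c3 has the single candidate 1. So r4c3=1.
Step 9. [r8c3∈{4}] only 4 remains possible at r8c3 ⇒ r8c3=4.
Step 10. [r7c8∈{4,8}] across col 8, 4 lands solely at r7c8. So r7c8=4.
Step 11. [r7c1∈{8,9}] row 7 places 8 nowhere but r7c1 ⇒ r7c1=8.
Step 12. [r9c3∈{6,7}] 7 has one home in row 9: r9c3 ⇒ r9c3=7.
Step 13. [r9c7∈{6,9}] in row 9, 6 fits only at r9c7. So r9c7=6.
Step 14. [r7c7∈{9}] nothing but 9 survives at r7c7. So r7c7=9.
Step 15. [r5c2∈{3}] r5c2 has the single candidate 3, so r5c2=3.
Step 16. [r8c7∈{2}] only 2 remains possible at r8c7. So r8c7=2.
Step 17. [r9c1∈{9}] r9c1 has the single candidate 9. So r9c1=9.
Step 18. [r2c6∈{2}] only 2 remains possible at r2c6. So r2c6=2.
Step 19. [r2c5∈{8}] r2c5 is down to just 8 ⇒ r2c5=8.
Step 20. [r1c9∈{9}] r1c9 is down to just 9 ⇒ r1c9=9.
Step 21. [r2c3∈{3}] r2c3 has the single candidate 3 ⇒ r2c3=3.
Step 22. [r1c2∈{4}] r1c2's peers cover all but 4 ⇒ r1c2=4.
Step 23. [r2c7∈{5}] r2c7 is down to just 5. So r2c7=5.
Step 24. [r6c2∈{6}] only 6 remains possible at r6c2. So r6c2=6.
Step 25. [r7c3∈{6}] r7c3 has the single candidate 6, so r7c3=6.
Step 26. [r8c5∈{5}] r8c5's peers cover all but 5 ⇒ r8c5=5.
Step 27. [r5c4∈{1}] nothing but 1 survives at r5c4. So r5c4=1.
Step 28. [r3c1∈{2}] r3c1 is down to just 2. So r3c1=2.
Step 29. [r2c8∈{7}] only 7 remains possible at r2c8. So r2c8=7.
Step 30. [r4c2∈{8}] only 8 remains possible at r4c2, so r4c2=8.
Step 31. [r4c1∈{5}] r4c1 is down to just 5 ⇒ r4c1=5.
Step 32. [r2c4∈{6}] r2c4 has the single candidate 6, so r2c4=6.
Step 33. [r8c8∈{8}] r8c8's peers cover all but 8, so r8c8=8.
Step 34. [r8c4∈{9}] r8c4's peers cover all but 9. So r8c4=9.
Step 35. [r5c7∈{4}] r5c7 has the single candidate 4 ⇒ r5c7=4.
Step 36. [r7c9∈{1}] r7c9 has the single candidate 1. So r7c9=1.
Step 37. [r8c2∈{1}] r8c2 is down to just 1. So r8c2=1.
Step 38. [r7c5∈{7}] r7c5's peers cover all but 7. So r7c5=7.

Answer: 6 4 8 5 1 7 3 2 9 / 1 9 3 6 8 2 5 7 4 / 2 7 5 3 9 4 8 1 6 / 5 8 1 4 6 9 7 3 2 / 7 3 9 1 2 8 4 6 5 / 4 6 2 7 3 5 1 9 8 / 8 5 6 2 7 3 9 4 1 / 3 1 4 9 5 6 2 8 7 / 9 2 7 8 4 1 6 5 3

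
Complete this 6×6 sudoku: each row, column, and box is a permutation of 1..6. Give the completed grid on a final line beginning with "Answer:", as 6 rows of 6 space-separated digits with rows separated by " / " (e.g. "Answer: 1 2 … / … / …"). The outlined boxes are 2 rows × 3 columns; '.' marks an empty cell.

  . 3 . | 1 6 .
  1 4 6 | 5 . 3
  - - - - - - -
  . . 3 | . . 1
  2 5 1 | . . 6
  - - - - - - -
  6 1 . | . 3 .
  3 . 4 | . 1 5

Step 1. [r4c5∈{4}] r4c5 has the single candidate 4, so r4c5=4.
Step 2. [r3c4∈{2}] r3c4 is down to just 2. So r3c4=2.
Step 3. [r1c3∈{2,5}] 2 has one home in box 1: r1c3. So r1c3=2.
Step 4. [r5c6∈{2,4}] r5c6 is the only open cell in row 5 admitting 2. So r5c6=2.
Step 5. [r5c3∈{5}] r5c3 is down to just 5, so r5c3=5.
Step 6. [r5c4∈{4}] r5c4's peers cover all but 4 ⇒ r5c4=4.
Step 7. [r6c2∈{2}] r6c2's peers cover all but 2. So r6c2=2.
Step 8. [r6c4∈{6}] r6c4 is down to just 6, so r6c4=6.
Step 9. [r3c5∈{5}] only 5 remains possible at r3c5. So r3c5=5.
Step 10. [r3c1∈{4}] nothing but 4 survives at r3c1, so r3c1=4.
Step 11. [r1c1∈{5}] r1c1 is down to just 5. So r1c1=5.
Step 12. [r4c4∈{3}] nothing but 3 survives at r4c4 ⇒ r4c4=3.
Step 13. [r2c5∈{2}] only 2 remains possible at r2c5 ⇒ r2c5=2.
Step 14. [r1c6∈{4}] r1c6 is down to just 4 ⇒ r1c6=4.
Step 15. [r3c2∈{6}] nothing but 6 survives at r3c2, so r3c2=6.

Answer: 5 3 2 1 6 4 / 1 4 6 5 2 3 / 4 6 3 2 5 1 / 2 5 1 3 4 6 / 6 1 5 4 3 2 / 3 2 4 6 1 5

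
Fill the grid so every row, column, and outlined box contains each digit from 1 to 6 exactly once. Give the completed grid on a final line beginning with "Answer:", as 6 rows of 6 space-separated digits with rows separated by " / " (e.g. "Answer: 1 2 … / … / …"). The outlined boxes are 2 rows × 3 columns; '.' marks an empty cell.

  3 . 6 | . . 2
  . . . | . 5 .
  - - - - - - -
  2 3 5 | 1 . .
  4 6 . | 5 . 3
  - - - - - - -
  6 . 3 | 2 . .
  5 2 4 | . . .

Step 1. [r5c2∈{1}] only 1 remains possible at r5c2. So r5c2=1.
Step 2. [r1c4∈{4}] r1c4's peers cover all but 4, so r1c4=4.
Step 3. [r6c5∈{1,3,6}] in col 5, 3 fits only at r6c5, so r6c5=3.
Step 4. [r6c6∈{1,6}] r6c6 is the only open cell in row 6 admitting 1 ⇒ r6c6=1.
Step 5. [r5c5∈{4}] only 4 remains possible at r5c5 ⇒ r5c5=4.
Step 6. [r2c6∈{6}] r2c6 is down to just 6 ⇒ r2c6=6.
Step 7. [r2c1∈{1}] nothing but 1 survives at r2c1 ⇒ r2c1=1.
Step 8. [r6c4∈{6}] r6c4 has the single candidate 6. So r6c4=6.
Step 9. [r5c6∈{5}] nothing but 5 survives at r5c6, so r5c6=5.
Step 10. [r1c2∈{5}] r1c2 has the single candidate 5 ⇒ r1c2=5.
Step 11. [r4c5∈{2}] only 2 remains possible at r4c5, so r4c5=2.
Step 12. [r1c5∈{1}] r1c5 has the single candidate 1, so r1c5=1.
Step 13. [r3c6∈{4}] r3c6 has the single candidate 4 ⇒ r3c6=4.
Step 14. [r2c2∈{4}] r2c2 is down to just 4 ⇒ r2c2=4.
Step 15. [r4c3∈{1}] r4c3's peers cover all but 1, so r4c3=1.
Step 16. [r3c5∈{6}] nothing but 6 survives at r3c5 ⇒ r3c5=6.
Step 17. [r2c4∈{3}] nothing but 3 survives at r2c4 ⇒ r2c4=3.
Step 18. [r2c3∈{2}] nothing but 2 survives at r2c3 ⇒ r2c3=2.

Answer: 3 5 6 4 1 2 / 1 4 2 3 5 6 / 2 3 5 1 6 4 / 4 6 1 5 2 3 / 6 1 3 2 4 5 / 5 2 4 6 3 1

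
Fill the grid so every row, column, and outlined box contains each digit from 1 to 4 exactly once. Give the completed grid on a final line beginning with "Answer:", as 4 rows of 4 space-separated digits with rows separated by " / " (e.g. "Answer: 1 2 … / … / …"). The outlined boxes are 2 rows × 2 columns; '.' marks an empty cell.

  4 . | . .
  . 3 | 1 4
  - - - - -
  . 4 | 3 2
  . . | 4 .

Step 1. [r4c1∈{1,2,3}] in row 4, 3 fits only at r4c1, so r4c1=3.
Step 2. [r4c2∈{1,2}] 2 has one home in row 4: r4c2 ⇒ r4c2=2.
Step 3. [r1c2∈{1}] r1c2 is down to just 1. So r1c2=1.
Step 4. [r4c4∈{1}] only 1 remains possible at r4c4. So r4c4=1.
Step 5. [r3c1∈{1}] r3c1 has the single candidate 1. So r3c1=1.
Step 6. [r2c1∈{2}] r2c1 has the single candidate 2. So r2c1=2.
Step 7. [r1c4∈{3}] r1c4 has the single candidate 3 ⇒ r1c4=3.
Step 8. [r1c3∈{2}] nothing but 2 survives at r1c3. So r1c3=2.

Answer: 4 1 2 3 / 2 3 1 4 / 1 4 3 2 / 3 2 4 1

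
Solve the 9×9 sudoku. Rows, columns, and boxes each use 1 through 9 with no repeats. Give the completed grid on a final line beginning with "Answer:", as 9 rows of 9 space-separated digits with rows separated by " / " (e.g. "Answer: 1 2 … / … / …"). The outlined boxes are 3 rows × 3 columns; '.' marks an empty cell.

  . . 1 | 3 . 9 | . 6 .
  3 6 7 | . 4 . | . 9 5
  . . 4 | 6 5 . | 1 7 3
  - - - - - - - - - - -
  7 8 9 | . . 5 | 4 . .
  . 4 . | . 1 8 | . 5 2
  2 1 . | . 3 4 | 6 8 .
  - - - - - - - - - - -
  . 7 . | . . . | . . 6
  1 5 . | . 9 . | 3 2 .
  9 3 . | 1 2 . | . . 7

Step 1. [r7c5∈{8}] nothing but 8 survives at r7c5. So r7c5=8.
Step 2. [r6c4∈{7,9}] r6c4 is the only open cell in row 6 admitting 7, so r6c4=7.
Step 3. [r3c6∈{2}] r3c6 is down to just 2. So r3c6=2.
Step 4. [r8c4∈{4}] r8c4's peers cover all but 4, so r8c4=4.
Step 5. [r8c9∈{8}] r8c9 has the single candidate 8 ⇒ r8c9=8.
Step 6. [r8c3∈{6}] only 6 remains possible at r8c3 ⇒ r8c3=6.
Step 7. [r2c7∈{2,8}] row 2 places 2 nowhere but r2c7, so r2c7=2.
Step 8. [r7c7∈{5,9}] across row 7, 9 lands solely at r7c7. So r7c7=9.
Step 9. [r7c8∈{1,4}] row 7 places 1 nowhere but r7c8, so r7c8=1.
Step 10. [r1c1∈{5,8}] row 1 places 5 nowhere but r1c1 ⇒ r1c1=5.
Step 11. [r1c5∈{7}] r1c5 is down to just 7, so r1c5=7.
Step 12. [r1c2∈{2}] r1c2 has the single candidate 2. So r1c2=2.
Step 13. [r7c3∈{2}] only 2 remains possible at r7c3 ⇒ r7c3=2.
Step 14. [r4c8∈{3}] only 3 remains possible at r4c8, so r4c8=3.
Step 15. [r3c1∈{8}] r3c1 has the single candidate 8. So r3c1=8.
Step 16. [r4c9∈{1}] r4c9's peers cover all but 1 ⇒ r4c9=1.
Step 17. [r3c2∈{9}] r3c2 has the single candidate 9, so r3c2=9.
Step 18. [r2c6∈{1}] r2c6 is down to just 1. So r2c6=1.
Step 19. [r2c4∈{8}] r2c4 is down to just 8, so r2c4=8.
Step 20. [r9c6∈{6}] r9c6's peers cover all but 6 ⇒ r9c6=6.
Step 21. [r5c4∈{9}] r5c4 has the single candidate 9, so r5c4=9.
Step 22. [r1c7∈{8}] r1c7's peers cover all but 8. So r1c7=8.
Step 23. [r6c9∈{9}] r6c9 has the single candidate 9, so r6c9=9.
Step 24. [r1c9∈{4}] only 4 remains possible at r1c9 ⇒ r1c9=4.
Step 25. [r7c4∈{5}] r7c4's peers cover all but 5. So r7c4=5.
Step 26. [r5c7∈{7}] r5c7 is down to just 7, so r5c7=7.
Step 27. [r5c3∈{3}] r5c3's peers cover all but 3 ⇒ r5c3=3.
Step 28. [r4c5∈{6}] nothing but 6 survives at r4c5. So r4c5=6.
Step 29. [r6c3∈{5}] nothing but 5 survives at r6c3 ⇒ r6c3=5.
Step 30. [r7c1∈{4}] r7c1 has the single candidate 4 ⇒ r7c1=4.
Step 31. [r9c8∈{4}] nothing but 4 survives at r9c8, so r9c8=4.
Step 32. [r9c3∈{8}] r9c3's peers cover all but 8 ⇒ r9c3=8.
Step 33. [r7c6∈{3}] r7c6 has the single candidate 3, so r7c6=3.
Step 34. [r8c6∈{7}] r8c6 has the single candidate 7, so r8c6=7.
Step 35. [r4c4∈{2}] r4c4 is down to just 2 ⇒ r4c4=2.
Step 36. [r9c7∈{5}] r9c7 has the single candidate 5, so r9c7=5.
Step 37. [r5c1∈{6}] only 6 remains possible at r5c1. So r5c1=6.

Answer: 5 2 1 3 7 9 8 6 4 / 3 6 7 8 4 1 2 9 5 / 8 9 4 6 5 2 1 7 3 / 7 8 9 2 6 5 4 3 1 / 6 4 3 9 1 8 7 5 2 / 2 1 5 7 3 4 6 8 9 / 4 7 2 5 8 3 9 1 6 / 1 5 6 4 9 7 3 2 8 / 9 3 8 1 2 6 5 4 7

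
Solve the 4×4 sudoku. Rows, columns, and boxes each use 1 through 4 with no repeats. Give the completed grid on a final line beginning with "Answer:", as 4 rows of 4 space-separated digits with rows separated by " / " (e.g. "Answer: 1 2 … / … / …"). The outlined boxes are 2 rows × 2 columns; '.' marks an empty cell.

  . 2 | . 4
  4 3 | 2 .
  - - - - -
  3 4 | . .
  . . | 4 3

Step 1. [r2c4∈{1}] r2c4 has the single candidate 1 ⇒ r2c4=1.
Step 2. [r1c1∈{1}] nothing but 1 survives at r1c1. So r1c1=1.
Step 3. [r1c3∈{3}] only 3 remains possible at r1c3. So r1c3=3.
Step 4. [r3c3∈{1}] nothing but 1 survives at r3c3. So r3c3=1.
Step 5. [r4c1∈{2}] only 2 remains possible at r4c1. So r4c1=2.
Step 6. [r3c4∈{2}] r3c4 is down to just 2, so r3c4=2.
Step 7. [r4c2∈{1}] r4c2 is down to just 1 ⇒ r4c2=1.

Answer: 1 2 3 4 / 4 3 2 1 / 3 4 1 2 / 2 1 4 3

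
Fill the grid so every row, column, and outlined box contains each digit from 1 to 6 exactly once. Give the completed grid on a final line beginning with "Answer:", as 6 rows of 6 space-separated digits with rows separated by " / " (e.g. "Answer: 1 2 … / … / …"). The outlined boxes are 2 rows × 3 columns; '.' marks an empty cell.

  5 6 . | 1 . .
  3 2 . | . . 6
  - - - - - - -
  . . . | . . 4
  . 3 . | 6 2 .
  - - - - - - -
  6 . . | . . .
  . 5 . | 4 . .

Step 1. [r3c2∈{1}] r3c2 is down to just 1. So r3c2=1.
Step 2. [r5c4∈{2,3,5}] in col 4, 2 fits only at r5c4 ⇒ r5c4=2.
Step 3. [r6c1∈{1,2}] r6c1 is the only open cell in col 1 admitting 1, so r6c1=1.
Step 4. [r6c6∈{3}] r6c6 is down to just 3, so r6c6=3.
Step 5. [r1c3∈{4}] nothing but 4 survives at r1c3. So r1c3=4.
Step 6. [r4c3∈{5}] only 5 remains possible at r4c3 ⇒ r4c3=5.
Step 7. [r5c5∈{1,5}] in col 5, 1 fits only at r5c5. So r5c5=1.
Step 8. [r2c4∈{5}] r2c4's peers cover all but 5 ⇒ r2c4=5.
Step 9. [r6c3∈{2}] r6c3 has the single candidate 2 ⇒ r6c3=2.
Step 10. [r3c4∈{3}] r3c4's peers cover all but 3, so r3c4=3.
Step 11. [r4c6∈{1}] nothing but 1 survives at r4c6 ⇒ r4c6=1.
Step 12. [r2c3∈{1}] r2c3 has the single candidate 1, so r2c3=1.
Step 13. [r4c1∈{4}] r4c1's peers cover all but 4. So r4c1=4.
Step 14. [r1c6∈{2}] nothing but 2 survives at r1c6. So r1c6=2.
Step 15. [r5c6∈{5}] r5c6 has the single candidate 5, so r5c6=5.
Step 16. [r3c1∈{2}] nothing but 2 survives at r3c1, so r3c1=2.
Step 17. [r3c3∈{6}] r3c3's peers cover all but 6 ⇒ r3c3=6.
Step 18. [r6c5∈{6}] only 6 remains possible at r6c5, so r6c5=6.
Step 19. [r1c5∈{3}] only 3 remains possible at r1c5. So r1c5=3.
Step 20. [r3c5∈{5}] only 5 remains possible at r3c5 ⇒ r3c5=5.
Step 21. [r5c3∈{3}] only 3 remains possible at r5c3 ⇒ r5c3=3.
Step 22. [r2c5∈{4}] r2c5 is down to just 4, so r2c5=4.
Step 23. [r5c2∈{4}] only 4 remains possible at r5c2 ⇒ r5c2=4.

Answer: 5 6 4 1 3 2 / 3 2 1 5 4 6 / 2 1 6 3 5 4 / 4 3 5 6 2 1 / 6 4 3 2 1 5 / 1 5 2 4 6 3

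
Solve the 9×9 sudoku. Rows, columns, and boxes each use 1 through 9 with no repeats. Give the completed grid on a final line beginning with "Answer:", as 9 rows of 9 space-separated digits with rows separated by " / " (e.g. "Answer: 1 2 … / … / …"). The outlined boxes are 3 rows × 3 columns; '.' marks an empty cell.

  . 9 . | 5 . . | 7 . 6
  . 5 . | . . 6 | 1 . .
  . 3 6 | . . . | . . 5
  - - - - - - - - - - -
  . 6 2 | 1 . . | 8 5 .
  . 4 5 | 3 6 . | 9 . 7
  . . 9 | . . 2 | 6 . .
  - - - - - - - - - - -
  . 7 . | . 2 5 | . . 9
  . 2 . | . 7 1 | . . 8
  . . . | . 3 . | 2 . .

Step 1. [r3c7∈{4}] only 4 remains possible at r3c7, so r3c7=4.
Step 2. [r2c9∈{2,3}] 2 has one home in col 9: r2c9, so r2c9=2.
Step 3. [r9c1∈{1,4,5,6,8,9}] r9c1 is the only open cell in row 9 admitting 5 ⇒ r9c1=5.
Step 4. [r2c8∈{3,8,9}] r2c8 is the only open cell in row 2 admitting 3, so r2c8=3.
Step 5. [r5c6∈{8}] r5c6's peers cover all but 8 ⇒ r5c6=8.
Step 6. [r5c1∈{1}] r5c1 is down to just 1. So r5c1=1.
Step 7. [r2c3∈{4,7,8}] across col 3, 7 lands solely at r2c3. So r2c3=7.
Step 8. [r9c2∈{1,8}] col 2 places 1 nowhere but r9c2, so r9c2=1.
Step 9. [r9c9∈{4}] r9c9 is down to just 4, so r9c9=4.
Step 10. [r3c8∈{8,9}] r3c8 is the only open cell in col 8 admitting 9, so r3c8=9.
Step 11. [r9c3∈{8}] r9c3's peers cover all but 8, so r9c3=8.
Step 12. [r8c8∈{6}] only 6 remains possible at r8c8, so r8c8=6.
Step 13. [r7c4∈{4,6,8}] 8 has one home in row 7: r7c4 ⇒ r7c4=8.
Step 14. [r8c4∈{4,9}] in box 8, 4 fits only at r8c4 ⇒ r8c4=4.
Step 15. [r8c3∈{3}] only 3 remains possible at r8c3, so r8c3=3.
Step 16. [r1c1∈{2,4,8}] in row 1, 2 fits only at r1c1, so r1c1=2.
Step 17. [r6c4∈{7}] nothing but 7 survives at r6c4 ⇒ r6c4=7.
Step 18. [r3c1∈{8}] nothing but 8 survives at r3c1, so r3c1=8.
Step 19. [r2c5∈{4,8,9}] row 2 places 8 nowhere but r2c5. So r2c5=8.
Step 20. [r6c9∈{1,3}] 1 has one home in col 9: r6c9, so r6c9=1.
Step 21. [r7c3∈{4}] r7c3 is down to just 4, so r7c3=4.
Step 22. [r9c6∈{9}] nothing but 9 survives at r9c6. So r9c6=9.
Step 23. [r4c6∈{4}] only 4 remains possible at r4c6. So r4c6=4.
Step 24. [r1c3∈{1}] only 1 remains possible at r1c3, so r1c3=1.
Step 25. [r4c1∈{3,7}] r4c1 is the only open cell in row 4 admitting 7, so r4c1=7.
Step 26. [r2c1∈{4}] r2c1 has the single candidate 4, so r2c1=4.
Step 27. [r7c8∈{1}] only 1 remains possible at r7c8, so r7c8=1.
Step 28. [r7c1∈{6}] r7c1 has the single candidate 6, so r7c1=6.
Step 29. [r1c5∈{4}] only 4 remains possible at r1c5 ⇒ r1c5=4.
Step 30. [r4c5∈{9}] r4c5's peers cover all but 9 ⇒ r4c5=9.
Step 31. [r9c8∈{7}] r9c8 is down to just 7, so r9c8=7.
Step 32. [r6c2∈{8}] r6c2 is down to just 8, so r6c2=8.
Step 33. [r5c8∈{2}] nothing but 2 survives at r5c8. So r5c8=2.
Step 34. [r9c4∈{6}] r9c4 has the single candidate 6. So r9c4=6.
Step 35. [r1c6∈{3}] r1c6's peers cover all but 3, so r1c6=3.
Step 36. [r6c1∈{3}] r6c1's peers cover all but 3, so r6c1=3.
Step 37. [r3c4∈{2}] r3c4 is down to just 2 ⇒ r3c4=2.
Step 38. [r3c5∈{1}] r3c5 is down to just 1, so r3c5=1.
Step 39. [r7c7∈{3}] r7c7 has the single candidate 3 ⇒ r7c7=3.
Step 40. [r8c1∈{9}] only 9 remains possible at r8c1. So r8c1=9.
Step 41. [r6c5∈{5}] nothing but 5 survives at r6c5. So r6c5=5.
Step 42. [r8c7∈{5}] nothing but 5 survives at r8c7, so r8c7=5.
Step 43. [r3c6∈{7}] r3c6 is down to just 7. So r3c6=7.
Step 44. [r4c9∈{3}] only 3 remains possible at r4c9 ⇒ r4c9=3.
Step 45. [r2c4∈{9}] r2c4 is down to just 9, so r2c4=9.
Step 46. [r1c8∈{8}] nothing but 8 survives at r1c8 ⇒ r1c8=8.
Step 47. [r6c8∈{4}] r6c8 has the single candidate 4. So r6c8=4.

Answer: 2 9 1 5 4 3 7 8 6 / 4 5 7 9 8 6 1 3 2 / 8 3 6 2 1 7 4 9 5 / 7 6 2 1 9 4 8 5 3 / 1 4 5 3 6 8 9 2 7 / 3 8 9 7 5 2 6 4 1 / 6 7 4 8 2 5 3 1 9 / 9 2 3 4 7 1 5 6 8 / 5 1 8 6 3 9 2 7 4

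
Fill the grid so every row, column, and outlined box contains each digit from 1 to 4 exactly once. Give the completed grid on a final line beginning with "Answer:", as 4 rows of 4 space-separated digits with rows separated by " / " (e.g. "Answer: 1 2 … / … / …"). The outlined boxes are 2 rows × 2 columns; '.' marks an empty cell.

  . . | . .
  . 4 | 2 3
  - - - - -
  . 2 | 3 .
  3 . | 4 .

Step 1. [r4c2∈{1}] r4c2 has the single candidate 1 ⇒ r4c2=1.
Step 2. [r1c3∈{1}] r1c3 has the single candidate 1 ⇒ r1c3=1.
Step 3. [r4c4∈{2}] r4c4 has the single candidate 2. So r4c4=2.
Step 4. [r1c4∈{4}] only 4 remains possible at r1c4, so r1c4=4.
Step 5. [r2c1∈{1}] r2c1 is down to just 1, so r2c1=1.
Step 6. [r1c1∈{2}] nothing but 2 survives at r1c1, so r1c1=2.
Step 7. [r3c1∈{4}] r3c1 is down to just 4 ⇒ r3c1=4.
Step 8. [r3c4∈{1}] nothing but 1 survives at r3c4, so r3c4=1.
Step 9. [r1c2∈{3}] r1c2 is down to just 3, so r1c2=3.

Answer: 2 3 1 4 / 1 4 2 3 / 4 2 3 1 / 3 1 4 2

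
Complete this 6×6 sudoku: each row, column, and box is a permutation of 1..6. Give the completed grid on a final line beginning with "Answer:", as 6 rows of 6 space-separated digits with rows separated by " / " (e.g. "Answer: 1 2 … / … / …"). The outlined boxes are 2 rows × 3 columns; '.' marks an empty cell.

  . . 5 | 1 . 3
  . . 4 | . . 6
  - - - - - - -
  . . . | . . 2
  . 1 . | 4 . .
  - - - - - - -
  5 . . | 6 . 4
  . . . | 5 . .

Step 1. [r3c5∈{1,3,5,6}] r3c5 is the only open cell in row 3 admitting 1 ⇒ r3c5=1.
Step 2. [r2c4∈{2}] nothing but 2 survives at r2c4. So r2c4=2.
Step 3. [r4c5∈{3,5,6}] 6 has one home in col 5: r4c5, so r4c5=6.
Step 4. [r5c3∈{1,2,3}] in row 5, 1 fits only at r5c3 ⇒ r5c3=1.
Step 5. [r2c2∈{3}] r2c2 has the single candidate 3, so r2c2=3.
Step 6. [r5c2∈{2}] only 2 remains possible at r5c2, so r5c2=2.
Step 7. [r1c2∈{6}] r1c2 is down to just 6 ⇒ r1c2=6.
Step 8. [r3c4∈{3}] r3c4 is down to just 3, so r3c4=3.
Step 9. [r4c3∈{2,3}] r4c3 is the only open cell in col 3 admitting 2. So r4c3=2.
Step 10. [r6c3∈{3,6}] in col 3, 3 fits only at r6c3. So r6c3=3.
Step 11. [r6c2∈{4}] r6c2 is down to just 4 ⇒ r6c2=4.
Step 12. [r3c1∈{4,6}] r3c1 is the only open cell in row 3 admitting 4 ⇒ r3c1=4.
Step 13. [r5c5∈{3}] r5c5 has the single candidate 3, so r5c5=3.
Step 14. [r3c2∈{5}] only 5 remains possible at r3c2, so r3c2=5.
Step 15. [r1c1∈{2}] r1c1 is down to just 2. So r1c1=2.
Step 16. [r2c1∈{1}] nothing but 1 survives at r2c1, so r2c1=1.
Step 17. [r1c5∈{4}] nothing but 4 survives at r1c5. So r1c5=4.
Step 18. [r3c3∈{6}] r3c3 has the single candidate 6 ⇒ r3c3=6.
Step 19. [r2c5∈{5}] r2c5's peers cover all but 5. So r2c5=5.
Step 20. [r6c6∈{1}] r6c6's peers cover all but 1. So r6c6=1.
Step 21. [r4c1∈{3}] nothing but 3 survives at r4c1, so r4c1=3.
Step 22. [r6c1∈{6}] r6c1 has the single candidate 6. So r6c1=6.
Step 23. [r6c5∈{2}] only 2 remains possible at r6c5, so r6c5=2.
Step 24. [r4c6∈{5}] r4c6's peers cover all but 5. So r4c6=5.

Answer: 2 6 5 1 4 3 / 1 3 4 2 5 6 / 4 5 6 3 1 2 / 3 1 2 4 6 5 / 5 2 1 6 3 4 / 6 4 3 5 2 1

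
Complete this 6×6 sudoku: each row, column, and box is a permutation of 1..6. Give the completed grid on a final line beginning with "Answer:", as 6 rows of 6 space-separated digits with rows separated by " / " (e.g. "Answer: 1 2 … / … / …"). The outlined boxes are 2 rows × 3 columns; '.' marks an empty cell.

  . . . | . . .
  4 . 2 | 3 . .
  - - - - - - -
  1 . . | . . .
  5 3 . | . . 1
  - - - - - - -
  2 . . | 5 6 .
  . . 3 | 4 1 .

Step 1. [r1c3∈{1,5,6}] across col 3, 5 lands solely at r1c3 ⇒ r1c3=5.
Step 2. [r3c2∈{2,4,6}] in col 2, 2 fits only at r3c2. So r3c2=2.
Step 3. [r3c4∈{6}] r3c4 is down to just 6. So r3c4=6.
Step 4. [r3c3∈{4}] nothing but 4 survives at r3c3 ⇒ r3c3=4.
Step 5. [r1c6∈{2,4,6}] in col 6, 4 fits only at r1c6. So r1c6=4.
Step 6. [r2c2∈{1,6}] 1 has one home in row 2: r2c2 ⇒ r2c2=1.
Step 7. [r2c5∈{5}] r2c5 is down to just 5, so r2c5=5.
Step 8. [r4c4∈{2}] r4c4's peers cover all but 2. So r4c4=2.
Step 9. [r6c1∈{6}] r6c1's peers cover all but 6 ⇒ r6c1=6.
Step 10. [r3c5∈{3}] r3c5's peers cover all but 3, so r3c5=3.
Step 11. [r2c6∈{6}] only 6 remains possible at r2c6. So r2c6=6.
Step 12. [r1c4∈{1}] only 1 remains possible at r1c4. So r1c4=1.
Step 13. [r6c2∈{5}] r6c2 is down to just 5, so r6c2=5.
Step 14. [r1c1∈{3}] r1c1's peers cover all but 3, so r1c1=3.
Step 15. [r1c5∈{2}] r1c5 has the single candidate 2 ⇒ r1c5=2.
Step 16. [r4c3∈{6}] r4c3 has the single candidate 6. So r4c3=6.
Step 17. [r5c2∈{4}] r5c2 is down to just 4, so r5c2=4.
Step 18. [r3c6∈{5}] r3c6 is down to just 5. So r3c6=5.
Step 19. [r1c2∈{6}] only 6 remains possible at r1c2 ⇒ r1c2=6.
Step 20. [r5c6∈{3}] r5c6 has the single candidate 3. So r5c6=3.
Step 21. [r4c5∈{4}] r4c5's peers cover all but 4, so r4c5=4.
Step 22. [r5c3∈{1}] only 1 remains possible at r5c3 ⇒ r5c3=1.
Step 23. [r6c6∈{2}] r6c6 has the single candidate 2. So r6c6=2.

Answer: 3 6 5 1 2 4 / 4 1 2 3 5 6 / 1 2 4 6 3 5 / 5 3 6 2 4 1 / 2 4 1 5 6 3 / 6 5 3 4 1 2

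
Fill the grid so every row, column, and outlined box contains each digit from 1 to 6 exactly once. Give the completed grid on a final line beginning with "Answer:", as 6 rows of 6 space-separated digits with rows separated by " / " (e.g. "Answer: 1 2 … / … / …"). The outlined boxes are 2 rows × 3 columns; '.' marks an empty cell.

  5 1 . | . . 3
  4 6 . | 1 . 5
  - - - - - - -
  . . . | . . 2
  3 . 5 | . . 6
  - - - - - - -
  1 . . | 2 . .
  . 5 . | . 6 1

Step 1. [r4c4∈{4}] r4c4 has the single candidate 4 ⇒ r4c4=4.
Step 2. [r6c3∈{2,3,4}] 4 has one home in row 6: r6c3 ⇒ r6c3=4.
Step 3. [r5c5∈{3,4,5}] 5 has one home in row 5: r5c5. So r5c5=5.
Step 4. [r3c5∈{1,3}] in col 5, 3 fits only at r3c5, so r3c5=3.
Step 5. [r2c5∈{2}] r2c5 is down to just 2, so r2c5=2.
Step 6. [r5c3∈{3,6}] across row 5, 6 lands solely at r5c3. So r5c3=6.
Step 7. [r1c4∈{6}] r1c4 is down to just 6, so r1c4=6.
Step 8. [r1c3∈{2}] r1c3's peers cover all but 2 ⇒ r1c3=2.
Step 9. [r3c1∈{6}] nothing but 6 survives at r3c1, so r3c1=6.
Step 10. [r3c4∈{5}] nothing but 5 survives at r3c4 ⇒ r3c4=5.
Step 11. [r1c5∈{4}] r1c5 is down to just 4. So r1c5=4.
Step 12. [r6c4∈{3}] r6c4 has the single candidate 3. So r6c4=3.
Step 13. [r4c2∈{2}] r4c2's peers cover all but 2 ⇒ r4c2=2.
Step 14. [r4c5∈{1}] r4c5 has the single candidate 1. So r4c5=1.
Step 15. [r3c2∈{4}] only 4 remains possible at r3c2, so r3c2=4.
Step 16. [r5c2∈{3}] r5c2 is down to just 3, so r5c2=3.
Step 17. [r5c6∈{4}] r5c6's peers cover all but 4. So r5c6=4.
Step 18. [r3c3∈{1}] r3c3's peers cover all but 1. So r3c3=1.
Step 19. [r2c3∈{3}] r2c3 has the single candidate 3. So r2c3=3.
Step 20. [r6c1∈{2}] r6c1 has the single candidate 2. So r6c1=2.

Answer: 5 1 2 6 4 3 / 4 6 3 1 2 5 / 6 4 1 5 3 2 / 3 2 5 4 1 6 / 1 3 6 2 5 4 / 2 5 4 3 6 1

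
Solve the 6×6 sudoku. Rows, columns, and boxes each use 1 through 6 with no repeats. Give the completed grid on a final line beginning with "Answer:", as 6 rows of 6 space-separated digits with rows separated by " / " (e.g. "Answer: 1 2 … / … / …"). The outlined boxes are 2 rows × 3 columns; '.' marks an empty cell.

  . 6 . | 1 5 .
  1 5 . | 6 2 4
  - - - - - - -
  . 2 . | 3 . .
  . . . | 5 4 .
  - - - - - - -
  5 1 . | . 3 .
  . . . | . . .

Step 1. [r6c2∈{3,4}] in col 2, 4 fits only at r6c2, so r6c2=4.
Step 2. [r6c4∈{2}] r6c4 has the single candidate 2 ⇒ r6c4=2.
Step 3. [r5c6∈{6}] r5c6 is down to just 6, so r5c6=6.
Step 4. [r2c3∈{3}] r2c3 has the single candidate 3. So r2c3=3.
Step 5. [r3c6∈{1}] nothing but 1 survives at r3c6. So r3c6=1.
Step 6. [r6c3∈{6}] r6c3 has the single candidate 6 ⇒ r6c3=6.
Step 7. [r1c1∈{2,4}] across col 1, 2 lands solely at r1c1 ⇒ r1c1=2.
Step 8. [r3c1∈{4,6}] r3c1 is the only open cell in col 1 admitting 4. So r3c1=4.
Step 9. [r6c1∈{3}] r6c1 has the single candidate 3 ⇒ r6c1=3.
Step 10. [r1c6∈{3}] r1c6 is down to just 3 ⇒ r1c6=3.
Step 11. [r3c3∈{5}] r3c3 is down to just 5. So r3c3=5.
Step 12. [r4c6∈{2}] r4c6's peers cover all but 2 ⇒ r4c6=2.
Step 13. [r4c1∈{6}] r4c1 is down to just 6. So r4c1=6.
Step 14. [r5c4∈{4}] nothing but 4 survives at r5c4. So r5c4=4.
Step 15. [r5c3∈{2}] r5c3 is down to just 2 ⇒ r5c3=2.
Step 16. [r6c5∈{1}] nothing but 1 survives at r6c5. So r6c5=1.
Step 17. [r4c3∈{1}] only 1 remains possible at r4c3, so r4c3=1.
Step 18. [r6c6∈{5}] nothing but 5 survives at r6c6. So r6c6=5.
Step 19. [r1c3∈{4}] nothing but 4 survives at r1c3 ⇒ r1c3=4.
Step 20. [r4c2∈{3}] r4c2 is down to just 3 ⇒ r4c2=3.
Step 21. [r3c5∈{6}] r3c5 has the single candidate 6, so r3c5=6.

Answer: 2 6 4 1 5 3 / 1 5 3 6 2 4 / 4 2 5 3 6 1 / 6 3 1 5 4 2 / 5 1 2 4 3 6 / 3 4 6 2 1 5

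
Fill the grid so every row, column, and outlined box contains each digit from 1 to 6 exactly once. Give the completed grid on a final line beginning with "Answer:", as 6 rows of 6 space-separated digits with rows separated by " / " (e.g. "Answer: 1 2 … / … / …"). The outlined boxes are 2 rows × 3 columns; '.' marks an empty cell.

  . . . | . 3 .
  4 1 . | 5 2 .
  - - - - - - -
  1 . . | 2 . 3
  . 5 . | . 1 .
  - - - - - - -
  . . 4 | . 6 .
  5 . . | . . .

Step 1. [r3c3∈{6}] r3c3 has the single candidate 6, so r3c3=6.
Step 2. [r6c3∈{1,2,3}] col 3 places 1 nowhere but r6c3 ⇒ r6c3=1.
Step 3. [r1c1∈{2,6}] across col 1, 6 lands solely at r1c1 ⇒ r1c1=6.
Step 4. [r6c5∈{4}] r6c5 is down to just 4 ⇒ r6c5=4.
Step 5. [r1c2∈{2}] r1c2's peers cover all but 2. So r1c2=2.
Step 6. [r5c1∈{2,3}] across box 5, 2 lands solely at r5c1. So r5c1=2.
Step 7. [r5c2∈{3}] r5c2 has the single candidate 3, so r5c2=3.
Step 8. [r5c4∈{1}] r5c4's peers cover all but 1 ⇒ r5c4=1.
Step 9. [r1c4∈{4}] r1c4's peers cover all but 4. So r1c4=4.
Step 10. [r4c1∈{3}] r4c1 is down to just 3. So r4c1=3.
Step 11. [r2c6∈{6}] only 6 remains possible at r2c6 ⇒ r2c6=6.
Step 12. [r3c5∈{5}] r3c5's peers cover all but 5, so r3c5=5.
Step 13. [r6c4∈{3}] r6c4's peers cover all but 3. So r6c4=3.
Step 14. [r2c3∈{3}] nothing but 3 survives at r2c3, so r2c3=3.
Step 15. [r4c4∈{6}] nothing but 6 survives at r4c4. So r4c4=6.
Step 16. [r4c3∈{2}] r4c3's peers cover all but 2. So r4c3=2.
Step 17. [r6c2∈{6}] r6c2 has the single candidate 6 ⇒ r6c2=6.
Step 18. [r1c3∈{5}] nothing but 5 survives at r1c3. So r1c3=5.
Step 19. [r6c6∈{2}] r6c6's peers cover all but 2. So r6c6=2.
Step 20. [r4c6∈{4}] r4c6's peers cover all but 4, so r4c6=4.
Step 21. [r3c2∈{4}] nothing but 4 survives at r3c2 ⇒ r3c2=4.
Step 22. [r5c6∈{5}] only 5 remains possible at r5c6 ⇒ r5c6=5.
Step 23. [r1c6∈{1}] r1c6 is down to just 1 ⇒ r1c6=1.

Answer: 6 2 5 4 3 1 / 4 1 3 5 2 6 / 1 4 6 2 5 3 / 3 5 2 6 1 4 / 2 3 4 1 6 5 / 5 6 1 3 4 2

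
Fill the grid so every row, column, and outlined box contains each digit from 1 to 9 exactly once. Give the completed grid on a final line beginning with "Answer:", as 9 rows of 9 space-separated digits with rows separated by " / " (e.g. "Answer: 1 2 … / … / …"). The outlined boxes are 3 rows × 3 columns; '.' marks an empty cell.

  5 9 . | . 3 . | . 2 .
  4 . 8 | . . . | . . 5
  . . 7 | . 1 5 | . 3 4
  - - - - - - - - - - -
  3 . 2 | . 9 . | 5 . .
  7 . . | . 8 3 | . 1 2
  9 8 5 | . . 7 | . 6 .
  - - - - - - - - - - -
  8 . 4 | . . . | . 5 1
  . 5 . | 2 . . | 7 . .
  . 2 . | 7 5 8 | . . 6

Step 1. [r3c2∈{6}] nothing but 6 survives at r3c2, so r3c2=6.
Step 2. [r8c9∈{3,8,9}] 9 has one home in col 9: r8c9, so r8c9=9.
Step 3. [r8c6∈{1,4,6}] in box 8, 1 fits only at r8c6 ⇒ r8c6=1.
Step 4. [r2c8∈{7,9}] in col 8, 9 fits only at r2c8, so r2c8=9.
Step 5. [r2c4∈{6}] r2c4 has the single candidate 6. So r2c4=6.
Step 6. [r1c3∈{1}] r1c3's peers cover all but 1. So r1c3=1.
Step 7. [r8c3∈{3,6}] across row 8, 3 lands solely at r8c3. So r8c3=3.
Step 8. [r4c8∈{4,7,8}] col 8 places 7 nowhere but r4c8 ⇒ r4c8=7.
Step 9. [r5c2∈{4}] r5c2's peers cover all but 4 ⇒ r5c2=4.
Step 10. [r6c7∈{3,4}] r6c7 is the only open cell in box 6 admitting 4 ⇒ r6c7=4.
Step 11. [r3c7∈{8}] nothing but 8 survives at r3c7, so r3c7=8.
Step 12. [r1c6∈{4}] only 4 remains possible at r1c6 ⇒ r1c6=4.
Step 13. [r7c6∈{6,9}] 9 has one home in col 6: r7c6 ⇒ r7c6=9.
Step 14. [r8c5∈{4,6}] in col 5, 4 fits only at r8c5, so r8c5=4.
Step 15. [r9c7∈{3}] r9c7 is down to just 3, so r9c7=3.
Step 16. [r6c5∈{2}] nothing but 2 survives at r6c5, so r6c5=2.
Step 17. [r4c4∈{1,4}] row 4 places 4 nowhere but r4c4, so r4c4=4.
Step 18. [r4c9∈{8}] r4c9 is down to just 8. So r4c9=8.
Step 19. [r8c1∈{6}] r8c1's peers cover all but 6, so r8c1=6.
Step 20. [r1c9∈{7}] r1c9 has the single candidate 7 ⇒ r1c9=7.
Step 21. [r2c5∈{7}] r2c5 is down to just 7, so r2c5=7.
Step 22. [r9c3∈{9}] r9c3 has the single candidate 9 ⇒ r9c3=9.
Step 23. [r7c2∈{7}] r7c2 has the single candidate 7 ⇒ r7c2=7.
Step 24. [r5c3∈{6}] r5c3's peers cover all but 6 ⇒ r5c3=6.
Step 25. [r2c6∈{2}] r2c6's peers cover all but 2 ⇒ r2c6=2.
Step 26. [r1c4∈{8}] only 8 remains possible at r1c4, so r1c4=8.
Step 27. [r3c1∈{2}] r3c1 has the single candidate 2, so r3c1=2.
Step 28. [r5c7∈{9}] only 9 remains possible at r5c7 ⇒ r5c7=9.
Step 29. [r4c6∈{6}] r4c6 is down to just 6 ⇒ r4c6=6.
Step 30. [r6c4∈{1}] only 1 remains possible at r6c4, so r6c4=1.
Step 31. [r5c4∈{5}] r5c4 is down to just 5 ⇒ r5c4=5.
Step 32. [r6c9∈{3}] only 3 remains possible at r6c9. So r6c9=3.
Step 33. [r7c4∈{3}] r7c4 has the single candidate 3. So r7c4=3.
Step 34. [r2c2∈{3}] nothing but 3 survives at r2c2 ⇒ r2c2=3.
Step 35. [r2c7∈{1}] r2c7's peers cover all but 1. So r2c7=1.
Step 36. [r1c7∈{6}] r1c7's peers cover all but 6. So r1c7=6.
Step 37. [r7c5∈{6}] r7c5 is down to just 6. So r7c5=6.
Step 38. [r4c2∈{1}] r4c2 is down to just 1 ⇒ r4c2=1.
Step 39. [r7c7∈{2}] r7c7 has the single candidate 2, so r7c7=2.
Step 40. [r8c8∈{8}] only 8 remains possible at r8c8 ⇒ r8c8=8.
Step 41. [r9c8∈{4}] only 4 remains possible at r9c8, so r9c8=4.
Step 42. [r3c4∈{9}] r3c4's peers cover all but 9. So r3c4=9.
Step 43. [r9c1∈{1}] r9c1 has the single candidate 1, so r9c1=1.

Answer: 5 9 1 8 3 4 6 2 7 / 4 3 8 6 7 2 1 9 5 / 2 6 7 9 1 5 8 3 4 / 3 1 2 4 9 6 5 7 8 / 7 4 6 5 8 3 9 1 2 / 9 8 5 1 2 7 4 6 3 / 8 7 4 3 6 9 2 5 1 / 6 5 3 2 4 1 7 8 9 / 1 2 9 7 5 8 3 4 6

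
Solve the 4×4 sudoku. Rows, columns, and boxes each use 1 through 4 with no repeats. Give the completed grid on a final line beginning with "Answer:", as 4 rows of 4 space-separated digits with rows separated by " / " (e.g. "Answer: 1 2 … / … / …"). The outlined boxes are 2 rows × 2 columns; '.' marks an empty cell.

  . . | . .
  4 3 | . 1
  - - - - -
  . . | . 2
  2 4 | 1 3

Step 1. [r1c1∈{1}] r1c1 has the single candidate 1 ⇒ r1c1=1.
Step 2. [r1c3∈{2,3,4}] 3 has one home in row 1: r1c3 ⇒ r1c3=3.
Step 3. [r3c2∈{1}] r3c2 is down to just 1. So r3c2=1.
Step 4. [r3c3∈{4}] r3c3 has the single candidate 4 ⇒ r3c3=4.
Step 5. [r1c2∈{2}] r1c2's peers cover all but 2. So r1c2=2.
Step 6. [r3c1∈{3}] only 3 remains possible at r3c1, so r3c1=3.
Step 7. [r1c4∈{4}] r1c4 is down to just 4, so r1c4=4.
Step 8. [r2c3∈{2}] r2c3 is down to just 2, so r2c3=2.

Answer: 1 2 3 4 / 4 3 2 1 / 3 1 4 2 / 2 4 1 3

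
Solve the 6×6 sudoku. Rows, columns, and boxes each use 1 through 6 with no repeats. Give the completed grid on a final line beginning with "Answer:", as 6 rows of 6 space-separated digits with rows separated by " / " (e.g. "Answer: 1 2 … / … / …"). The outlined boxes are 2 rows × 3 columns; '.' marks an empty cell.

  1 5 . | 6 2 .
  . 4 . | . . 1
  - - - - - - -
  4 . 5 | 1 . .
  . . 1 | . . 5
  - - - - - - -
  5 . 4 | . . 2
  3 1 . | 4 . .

Step 1. [r3c2∈{2,3,6}] across row 3, 2 lands solely at r3c2. So r3c2=2.
Step 2. [r6c6∈{6}] r6c6 has the single candidate 6, so r6c6=6.
Step 3. [r3c6∈{3}] only 3 remains possible at r3c6. So r3c6=3.
Step 4. [r2c3∈{2,3,6}] across col 3, 6 lands solely at r2c3. So r2c3=6.
Step 5. [r2c4∈{3,5}] col 4 places 5 nowhere but r2c4 ⇒ r2c4=5.
Step 6. [r4c1∈{6}] r4c1 is down to just 6 ⇒ r4c1=6.
Step 7. [r2c5∈{3}] nothing but 3 survives at r2c5 ⇒ r2c5=3.
Step 8. [r6c3∈{2}] r6c3 is down to just 2. So r6c3=2.
Step 9. [r4c2∈{3}] r4c2's peers cover all but 3. So r4c2=3.
Step 10. [r5c4∈{3}] r5c4's peers cover all but 3 ⇒ r5c4=3.
Step 11. [r2c1∈{2}] nothing but 2 survives at r2c1, so r2c1=2.
Step 12. [r3c5∈{6}] only 6 remains possible at r3c5 ⇒ r3c5=6.
Step 13. [r5c5∈{1}] r5c5's peers cover all but 1. So r5c5=1.
Step 14. [r1c3∈{3}] only 3 remains possible at r1c3 ⇒ r1c3=3.
Step 15. [r4c4∈{2}] only 2 remains possible at r4c4, so r4c4=2.
Step 16. [r5c2∈{6}] r5c2 has the single candidate 6, so r5c2=6.
Step 17. [r1c6∈{4}] nothing but 4 survives at r1c6 ⇒ r1c6=4.
Step 18. [r4c5∈{4}] r4c5 has the single candidate 4 ⇒ r4c5=4.
Step 19. [r6c5∈{5}] r6c5 has the single candidate 5 ⇒ r6c5=5.

Answer: 1 5 3 6 2 4 / 2 4 6 5 3 1 / 4 2 5 1 6 3 / 6 3 1 2 4 5 / 5 6 4 3 1 2 / 3 1 2 4 5 6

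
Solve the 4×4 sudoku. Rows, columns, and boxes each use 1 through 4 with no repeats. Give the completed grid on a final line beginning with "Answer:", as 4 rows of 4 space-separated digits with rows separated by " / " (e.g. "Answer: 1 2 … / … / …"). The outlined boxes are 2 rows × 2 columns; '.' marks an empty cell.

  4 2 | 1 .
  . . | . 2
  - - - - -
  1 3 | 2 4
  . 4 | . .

Step 1. [r4c3∈{3}] nothing but 3 survives at r4c3 ⇒ r4c3=3.
Step 2. [r1c4∈{3}] r1c4 has the single candidate 3 ⇒ r1c4=3.
Step 3. [r2c3∈{4}] r2c3's peers cover all but 4 ⇒ r2c3=4.
Step 4. [r4c4∈{1}] r4c4 has the single candidate 1 ⇒ r4c4=1.
Step 5. [r2c1∈{3}] r2c1 has the single candidate 3, so r2c1=3.
Step 6. [r2c2∈{1}] r2c2 is down to just 1. So r2c2=1.
Step 7. [r4c1∈{2}] r4c1 has the single candidate 2 ⇒ r4c1=2.

Answer: 4 2 1 3 / 3 1 4 2 / 1 3 2 4 / 2 4 3 1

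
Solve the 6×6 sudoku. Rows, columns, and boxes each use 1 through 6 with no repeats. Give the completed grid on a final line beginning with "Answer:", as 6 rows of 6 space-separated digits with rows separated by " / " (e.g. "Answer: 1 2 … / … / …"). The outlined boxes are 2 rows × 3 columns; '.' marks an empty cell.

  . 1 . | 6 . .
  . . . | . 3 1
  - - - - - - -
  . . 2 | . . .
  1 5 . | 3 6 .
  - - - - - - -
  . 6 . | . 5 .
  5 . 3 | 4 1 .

Step 1. [r4c3∈{4}] r4c3 is down to just 4 ⇒ r4c3=4.
Step 2. [r1c5∈{2,4}] in col 5, 2 fits only at r1c5. So r1c5=2.
Step 3. [r6c2∈{2}] only 2 remains possible at r6c2. So r6c2=2.
Step 4. [r2c4∈{5}] r2c4 has the single candidate 5, so r2c4=5.
Step 5. [r3c1∈{3,6}] in row 3, 6 fits only at r3c1. So r3c1=6.
Step 6. [r2c2∈{4}] only 4 remains possible at r2c2. So r2c2=4.
Step 7. [r1c6∈{4}] r1c6 has the single candidate 4. So r1c6=4.
Step 8. [r5c6∈{2,3}] across row 5, 3 lands solely at r5c6. So r5c6=3.
Step 9. [r3c5∈{4}] r3c5 has the single candidate 4. So r3c5=4.
Step 10. [r3c6∈{5}] r3c6 is down to just 5. So r3c6=5.
Step 11. [r3c2∈{3}] r3c2 is down to just 3 ⇒ r3c2=3.
Step 12. [r2c3∈{6}] r2c3 is down to just 6, so r2c3=6.
Step 13. [r5c3∈{1}] r5c3's peers cover all but 1. So r5c3=1.
Step 14. [r5c4∈{2}] nothing but 2 survives at r5c4 ⇒ r5c4=2.
Step 15. [r5c1∈{4}] nothing but 4 survives at r5c1. So r5c1=4.
Step 16. [r2c1∈{2}] r2c1 has the single candidate 2 ⇒ r2c1=2.
Step 17. [r4c6∈{2}] r4c6's peers cover all but 2, so r4c6=2.
Step 18. [r6c6∈{6}] nothing but 6 survives at r6c6 ⇒ r6c6=6.
Step 19. [r1c3∈{5}] nothing but 5 survives at r1c3, so r1c3=5.
Step 20. [r1c1∈{3}] r1c1 is down to just 3, so r1c1=3.
Step 21. [r3c4∈{1}] r3c4 is down to just 1. So r3c4=1.

Answer: 3 1 5 6 2 4 / 2 4 6 5 3 1 / 6 3 2 1 4 5 / 1 5 4 3 6 2 / 4 6 1 2 5 3 / 5 2 3 4 1 6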